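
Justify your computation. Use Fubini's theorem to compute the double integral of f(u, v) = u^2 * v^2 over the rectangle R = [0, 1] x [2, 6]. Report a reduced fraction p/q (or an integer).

f(u, v) is a tensor product of a function of u and a function of v, and both factors are bounded continuous (hence Lebesgue integrable) on the rectangle, so Fubini's theorem applies:
  integral_R f d(m x m) = (integral_a1^b1 u^2 du) * (integral_a2^b2 v^2 dv).
Inner integral in u: integral_{0}^{1} u^2 du = (1^3 - 0^3)/3
  = 1/3.
Inner integral in v: integral_{2}^{6} v^2 dv = (6^3 - 2^3)/3
  = 208/3.
Product: (1/3) * (208/3) = 208/9.

208/9


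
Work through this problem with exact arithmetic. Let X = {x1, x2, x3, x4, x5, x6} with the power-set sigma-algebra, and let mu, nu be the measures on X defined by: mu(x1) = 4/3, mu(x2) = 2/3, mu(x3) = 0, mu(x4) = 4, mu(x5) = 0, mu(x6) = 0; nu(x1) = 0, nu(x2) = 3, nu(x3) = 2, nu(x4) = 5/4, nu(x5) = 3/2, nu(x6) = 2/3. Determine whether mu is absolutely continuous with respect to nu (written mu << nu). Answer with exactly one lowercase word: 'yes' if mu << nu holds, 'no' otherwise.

mu << nu means: every nu-null measurable set is also mu-null; equivalently, for every atom x, if nu({x}) = 0 then mu({x}) = 0.
Checking each atom:
  x1: nu = 0, mu = 4/3 > 0 -> violates mu << nu.
  x2: nu = 3 > 0 -> no constraint.
  x3: nu = 2 > 0 -> no constraint.
  x4: nu = 5/4 > 0 -> no constraint.
  x5: nu = 3/2 > 0 -> no constraint.
  x6: nu = 2/3 > 0 -> no constraint.
The atom(s) x1 violate the condition (nu = 0 but mu > 0). Therefore mu is NOT absolutely continuous w.r.t. nu.

no


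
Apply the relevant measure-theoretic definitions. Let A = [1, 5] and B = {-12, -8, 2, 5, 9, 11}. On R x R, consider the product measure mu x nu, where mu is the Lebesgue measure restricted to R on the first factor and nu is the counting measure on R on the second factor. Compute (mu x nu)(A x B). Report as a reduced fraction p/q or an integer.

For a measurable rectangle A x B, the product measure satisfies
  (mu x nu)(A x B) = mu(A) * nu(B).
  mu(A) = 4.
  nu(B) = 6.
  (mu x nu)(A x B) = 4 * 6 = 24.

24


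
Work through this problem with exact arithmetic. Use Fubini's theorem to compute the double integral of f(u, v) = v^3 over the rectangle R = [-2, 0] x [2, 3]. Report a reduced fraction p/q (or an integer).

f(u, v) is a tensor product of a function of u and a function of v, and both factors are bounded continuous (hence Lebesgue integrable) on the rectangle, so Fubini's theorem applies:
  integral_R f d(m x m) = (integral_a1^b1 1 du) * (integral_a2^b2 v^3 dv).
Inner integral in u: integral_{-2}^{0} 1 du = (0^1 - (-2)^1)/1
  = 2.
Inner integral in v: integral_{2}^{3} v^3 dv = (3^4 - 2^4)/4
  = 65/4.
Product: (2) * (65/4) = 65/2.

65/2


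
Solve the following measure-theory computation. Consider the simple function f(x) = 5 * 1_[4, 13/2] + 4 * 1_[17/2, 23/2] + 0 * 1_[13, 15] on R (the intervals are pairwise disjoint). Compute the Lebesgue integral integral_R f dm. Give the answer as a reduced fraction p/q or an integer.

For a simple function f = sum_i c_i * 1_{A_i} with disjoint A_i,
  integral f dm = sum_i c_i * m(A_i).
Lengths of the A_i:
  m(A_1) = 13/2 - 4 = 5/2.
  m(A_2) = 23/2 - 17/2 = 3.
  m(A_3) = 15 - 13 = 2.
Contributions c_i * m(A_i):
  (5) * (5/2) = 25/2.
  (4) * (3) = 12.
  (0) * (2) = 0.
Total: 25/2 + 12 + 0 = 49/2.

49/2


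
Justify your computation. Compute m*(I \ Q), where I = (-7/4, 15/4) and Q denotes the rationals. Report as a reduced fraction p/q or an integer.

The interval I = (-7/4, 15/4) has m(I) = 15/4 - (-7/4) = 11/2 (endpoints are measure-zero, so open/closed/half-open agree). Write I = (I cap Q) u (I \ Q). The rationals in I are countable, so m*(I cap Q) = 0 (cover each rational by intervals whose total length is arbitrarily small). By countable subadditivity m*(I) <= m*(I cap Q) + m*(I \ Q), hence m*(I \ Q) >= m(I) = 11/2. The reverse inequality m*(I \ Q) <= m*(I) = 11/2 is trivial since (I \ Q) is a subset of I. Therefore m*(I \ Q) = 11/2.

11/2


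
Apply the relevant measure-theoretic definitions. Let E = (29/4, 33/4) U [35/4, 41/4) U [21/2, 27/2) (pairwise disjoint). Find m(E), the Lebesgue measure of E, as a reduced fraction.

For pairwise disjoint intervals, m(union_i I_i) = sum_i m(I_i),
and m is invariant under swapping open/closed endpoints (single points have measure 0).
So m(E) = sum_i (b_i - a_i).
  I_1 has length 33/4 - 29/4 = 1.
  I_2 has length 41/4 - 35/4 = 3/2.
  I_3 has length 27/2 - 21/2 = 3.
Summing:
  m(E) = 1 + 3/2 + 3 = 11/2.

11/2


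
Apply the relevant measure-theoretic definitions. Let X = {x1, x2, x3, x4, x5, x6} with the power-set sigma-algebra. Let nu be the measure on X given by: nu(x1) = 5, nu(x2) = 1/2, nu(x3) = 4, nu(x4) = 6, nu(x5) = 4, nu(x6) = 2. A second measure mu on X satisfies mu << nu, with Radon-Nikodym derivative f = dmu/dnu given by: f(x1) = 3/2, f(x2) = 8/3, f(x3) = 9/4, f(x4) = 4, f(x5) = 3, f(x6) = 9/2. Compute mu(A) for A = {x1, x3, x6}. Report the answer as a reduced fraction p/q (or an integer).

By the defining property of the Radon-Nikodym derivative, for every measurable set A,
  mu(A) = integral_A f dnu.
Since nu is a discrete measure concentrated on the atoms of X, the integral over A reduces to the sum
  mu(A) = sum_{x in A} f(x) * nu({x}).
Computing each term:
  x1: f(x1) * nu(x1) = 3/2 * 5 = 15/2.
  x3: f(x3) * nu(x3) = 9/4 * 4 = 9.
  x6: f(x6) * nu(x6) = 9/2 * 2 = 9.
Summing: mu(A) = 15/2 + 9 + 9 = 51/2.

51/2


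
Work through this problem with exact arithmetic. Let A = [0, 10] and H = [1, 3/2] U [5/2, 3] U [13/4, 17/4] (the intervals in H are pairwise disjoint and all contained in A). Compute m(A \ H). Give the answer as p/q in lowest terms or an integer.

The ambient interval has length m(A) = 10 - 0 = 10.
Since the holes are disjoint and sit inside A, by finite additivity
  m(H) = sum_i (b_i - a_i), and m(A \ H) = m(A) - m(H).
Computing the hole measures:
  m(H_1) = 3/2 - 1 = 1/2.
  m(H_2) = 3 - 5/2 = 1/2.
  m(H_3) = 17/4 - 13/4 = 1.
Summed: m(H) = 1/2 + 1/2 + 1 = 2.
So m(A \ H) = 10 - 2 = 8.

8


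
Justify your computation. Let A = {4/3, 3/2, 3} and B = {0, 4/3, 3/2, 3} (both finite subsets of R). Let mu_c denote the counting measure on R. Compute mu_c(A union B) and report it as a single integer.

Counting measure on a finite set equals cardinality. By inclusion-exclusion, |A union B| = |A| + |B| - |A cap B|.
|A| = 3, |B| = 4, |A cap B| = 3.
So mu_c(A union B) = 3 + 4 - 3 = 4.

4


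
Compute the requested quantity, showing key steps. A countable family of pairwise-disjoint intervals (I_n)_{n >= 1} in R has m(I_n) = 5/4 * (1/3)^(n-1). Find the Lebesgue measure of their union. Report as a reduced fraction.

By countable additivity of the Lebesgue measure on pairwise disjoint measurable sets,
  m(union_{n >= 1} I_n) = sum_{n >= 1} m(I_n) = sum_{n >= 1} a * r^(n-1),
  with a = 5/4 and r = 1/3.
Since 0 < r = 1/3 < 1, the geometric series converges:
  sum_{n >= 1} a * r^(n-1) = a / (1 - r).
  = 5/4 / (1 - 1/3)
  = 5/4 / (2/3)
  = 15/8.

15/8


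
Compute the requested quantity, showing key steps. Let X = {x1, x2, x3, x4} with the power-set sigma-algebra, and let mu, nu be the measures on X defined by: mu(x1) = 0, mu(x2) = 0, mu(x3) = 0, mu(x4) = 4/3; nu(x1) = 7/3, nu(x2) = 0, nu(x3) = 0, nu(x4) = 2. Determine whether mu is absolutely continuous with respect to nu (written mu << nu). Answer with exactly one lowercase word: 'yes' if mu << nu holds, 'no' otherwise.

mu << nu means: every nu-null measurable set is also mu-null; equivalently, for every atom x, if nu({x}) = 0 then mu({x}) = 0.
Checking each atom:
  x1: nu = 7/3 > 0 -> no constraint.
  x2: nu = 0, mu = 0 -> consistent with mu << nu.
  x3: nu = 0, mu = 0 -> consistent with mu << nu.
  x4: nu = 2 > 0 -> no constraint.
No atom violates the condition. Therefore mu << nu.

yes


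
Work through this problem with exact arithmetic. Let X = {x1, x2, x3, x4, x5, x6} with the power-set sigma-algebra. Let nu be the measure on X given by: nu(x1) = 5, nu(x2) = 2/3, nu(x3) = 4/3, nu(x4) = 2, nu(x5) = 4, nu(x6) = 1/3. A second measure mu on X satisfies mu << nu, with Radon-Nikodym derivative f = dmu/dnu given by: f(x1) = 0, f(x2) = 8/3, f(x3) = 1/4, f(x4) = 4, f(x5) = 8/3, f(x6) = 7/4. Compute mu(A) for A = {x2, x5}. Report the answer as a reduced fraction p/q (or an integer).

By the defining property of the Radon-Nikodym derivative, for every measurable set A,
  mu(A) = integral_A f dnu.
Since nu is a discrete measure concentrated on the atoms of X, the integral over A reduces to the sum
  mu(A) = sum_{x in A} f(x) * nu({x}).
Computing each term:
  x2: f(x2) * nu(x2) = 8/3 * 2/3 = 16/9.
  x5: f(x5) * nu(x5) = 8/3 * 4 = 32/3.
Summing: mu(A) = 16/9 + 32/3 = 112/9.

112/9


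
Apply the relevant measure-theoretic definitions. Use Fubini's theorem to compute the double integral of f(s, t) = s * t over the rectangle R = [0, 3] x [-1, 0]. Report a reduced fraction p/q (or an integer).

f(s, t) is a tensor product of a function of s and a function of t, and both factors are bounded continuous (hence Lebesgue integrable) on the rectangle, so Fubini's theorem applies:
  integral_R f d(m x m) = (integral_a1^b1 s ds) * (integral_a2^b2 t dt).
Inner integral in s: integral_{0}^{3} s ds = (3^2 - 0^2)/2
  = 9/2.
Inner integral in t: integral_{-1}^{0} t dt = (0^2 - (-1)^2)/2
  = -1/2.
Product: (9/2) * (-1/2) = -9/4.

-9/4


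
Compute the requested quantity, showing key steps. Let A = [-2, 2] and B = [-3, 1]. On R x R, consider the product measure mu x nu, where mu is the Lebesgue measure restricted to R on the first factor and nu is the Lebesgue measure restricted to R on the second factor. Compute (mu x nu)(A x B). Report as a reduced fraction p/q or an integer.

For a measurable rectangle A x B, the product measure satisfies
  (mu x nu)(A x B) = mu(A) * nu(B).
  mu(A) = 4.
  nu(B) = 4.
  (mu x nu)(A x B) = 4 * 4 = 16.

16


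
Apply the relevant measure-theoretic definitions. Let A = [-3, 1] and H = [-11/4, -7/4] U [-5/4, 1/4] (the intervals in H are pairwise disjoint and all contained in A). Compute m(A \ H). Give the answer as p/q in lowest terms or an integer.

The ambient interval has length m(A) = 1 - (-3) = 4.
Since the holes are disjoint and sit inside A, by finite additivity
  m(H) = sum_i (b_i - a_i), and m(A \ H) = m(A) - m(H).
Computing the hole measures:
  m(H_1) = -7/4 - (-11/4) = 1.
  m(H_2) = 1/4 - (-5/4) = 3/2.
Summed: m(H) = 1 + 3/2 = 5/2.
So m(A \ H) = 4 - 5/2 = 3/2.

3/2


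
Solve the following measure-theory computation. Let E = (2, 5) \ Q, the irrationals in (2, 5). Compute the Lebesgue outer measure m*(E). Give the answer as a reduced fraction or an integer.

The interval I = (2, 5) has m(I) = 5 - 2 = 3 (endpoints are measure-zero, so open/closed/half-open agree). Write I = (I cap Q) u (I \ Q). The rationals in I are countable, so m*(I cap Q) = 0 (cover each rational by intervals whose total length is arbitrarily small). By countable subadditivity m*(I) <= m*(I cap Q) + m*(I \ Q), hence m*(I \ Q) >= m(I) = 3. The reverse inequality m*(I \ Q) <= m*(I) = 3 is trivial since (I \ Q) is a subset of I. Therefore m*(I \ Q) = 3.

3


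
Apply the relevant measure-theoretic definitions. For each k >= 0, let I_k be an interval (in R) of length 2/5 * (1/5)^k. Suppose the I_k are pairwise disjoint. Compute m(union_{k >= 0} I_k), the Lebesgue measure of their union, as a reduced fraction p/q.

By countable additivity of the Lebesgue measure on pairwise disjoint measurable sets,
  m(union_{k >= 0} I_k) = sum_{k >= 0} m(I_k) = sum_{k >= 0} a * r^k,
  with a = 2/5 and r = 1/5.
Since 0 < r = 1/5 < 1, the geometric series converges:
  sum_{k >= 0} a * r^k = a / (1 - r).
  = 2/5 / (1 - 1/5)
  = 2/5 / (4/5)
  = 1/2.

1/2


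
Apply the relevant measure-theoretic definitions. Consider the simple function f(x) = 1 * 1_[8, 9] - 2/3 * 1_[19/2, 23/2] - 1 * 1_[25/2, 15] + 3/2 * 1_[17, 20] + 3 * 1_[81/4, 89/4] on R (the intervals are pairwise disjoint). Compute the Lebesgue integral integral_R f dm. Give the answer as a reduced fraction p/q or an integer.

For a simple function f = sum_i c_i * 1_{A_i} with disjoint A_i,
  integral f dm = sum_i c_i * m(A_i).
Lengths of the A_i:
  m(A_1) = 9 - 8 = 1.
  m(A_2) = 23/2 - 19/2 = 2.
  m(A_3) = 15 - 25/2 = 5/2.
  m(A_4) = 20 - 17 = 3.
  m(A_5) = 89/4 - 81/4 = 2.
Contributions c_i * m(A_i):
  (1) * (1) = 1.
  (-2/3) * (2) = -4/3.
  (-1) * (5/2) = -5/2.
  (3/2) * (3) = 9/2.
  (3) * (2) = 6.
Total: 1 - 4/3 - 5/2 + 9/2 + 6 = 23/3.

23/3


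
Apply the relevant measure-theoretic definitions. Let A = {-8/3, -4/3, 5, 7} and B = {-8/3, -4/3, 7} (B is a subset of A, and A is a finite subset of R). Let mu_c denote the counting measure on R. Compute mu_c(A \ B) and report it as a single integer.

Counting measure assigns mu_c(E) = |E| (number of elements) when E is finite. For B subset A, A \ B is the set of elements of A not in B, so |A \ B| = |A| - |B|.
|A| = 4, |B| = 3, so mu_c(A \ B) = 4 - 3 = 1.

1


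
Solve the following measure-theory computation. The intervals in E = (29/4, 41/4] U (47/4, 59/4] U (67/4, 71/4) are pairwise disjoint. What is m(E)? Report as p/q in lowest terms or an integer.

For pairwise disjoint intervals, m(union_i I_i) = sum_i m(I_i),
and m is invariant under swapping open/closed endpoints (single points have measure 0).
So m(E) = sum_i (b_i - a_i).
  I_1 has length 41/4 - 29/4 = 3.
  I_2 has length 59/4 - 47/4 = 3.
  I_3 has length 71/4 - 67/4 = 1.
Summing:
  m(E) = 3 + 3 + 1 = 7.

7


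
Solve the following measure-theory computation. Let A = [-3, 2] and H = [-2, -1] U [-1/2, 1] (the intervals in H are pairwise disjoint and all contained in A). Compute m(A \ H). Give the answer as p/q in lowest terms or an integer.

The ambient interval has length m(A) = 2 - (-3) = 5.
Since the holes are disjoint and sit inside A, by finite additivity
  m(H) = sum_i (b_i - a_i), and m(A \ H) = m(A) - m(H).
Computing the hole measures:
  m(H_1) = -1 - (-2) = 1.
  m(H_2) = 1 - (-1/2) = 3/2.
Summed: m(H) = 1 + 3/2 = 5/2.
So m(A \ H) = 5 - 5/2 = 5/2.

5/2


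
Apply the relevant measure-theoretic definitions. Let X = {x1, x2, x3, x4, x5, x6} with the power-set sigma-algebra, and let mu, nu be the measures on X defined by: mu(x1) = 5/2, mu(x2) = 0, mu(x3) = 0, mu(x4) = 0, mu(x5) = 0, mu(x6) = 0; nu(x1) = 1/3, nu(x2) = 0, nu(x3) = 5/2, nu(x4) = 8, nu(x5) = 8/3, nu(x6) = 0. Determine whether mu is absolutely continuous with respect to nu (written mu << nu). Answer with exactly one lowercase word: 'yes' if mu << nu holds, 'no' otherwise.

mu << nu means: every nu-null measurable set is also mu-null; equivalently, for every atom x, if nu({x}) = 0 then mu({x}) = 0.
Checking each atom:
  x1: nu = 1/3 > 0 -> no constraint.
  x2: nu = 0, mu = 0 -> consistent with mu << nu.
  x3: nu = 5/2 > 0 -> no constraint.
  x4: nu = 8 > 0 -> no constraint.
  x5: nu = 8/3 > 0 -> no constraint.
  x6: nu = 0, mu = 0 -> consistent with mu << nu.
No atom violates the condition. Therefore mu << nu.

yes


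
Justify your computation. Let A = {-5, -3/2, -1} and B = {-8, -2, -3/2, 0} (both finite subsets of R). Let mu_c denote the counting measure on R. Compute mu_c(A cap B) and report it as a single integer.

Counting measure on a finite set equals cardinality. mu_c(A cap B) = |A cap B| (elements appearing in both).
Enumerating the elements of A that also lie in B gives 1 element(s).
So mu_c(A cap B) = 1.

1


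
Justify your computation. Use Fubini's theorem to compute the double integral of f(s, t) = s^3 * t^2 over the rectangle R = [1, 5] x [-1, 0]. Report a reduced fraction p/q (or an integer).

f(s, t) is a tensor product of a function of s and a function of t, and both factors are bounded continuous (hence Lebesgue integrable) on the rectangle, so Fubini's theorem applies:
  integral_R f d(m x m) = (integral_a1^b1 s^3 ds) * (integral_a2^b2 t^2 dt).
Inner integral in s: integral_{1}^{5} s^3 ds = (5^4 - 1^4)/4
  = 156.
Inner integral in t: integral_{-1}^{0} t^2 dt = (0^3 - (-1)^3)/3
  = 1/3.
Product: (156) * (1/3) = 52.

52


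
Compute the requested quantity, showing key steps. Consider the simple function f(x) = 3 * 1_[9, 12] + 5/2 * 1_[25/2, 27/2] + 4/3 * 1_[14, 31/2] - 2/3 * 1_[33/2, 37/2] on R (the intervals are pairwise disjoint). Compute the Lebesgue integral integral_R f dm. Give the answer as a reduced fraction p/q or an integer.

For a simple function f = sum_i c_i * 1_{A_i} with disjoint A_i,
  integral f dm = sum_i c_i * m(A_i).
Lengths of the A_i:
  m(A_1) = 12 - 9 = 3.
  m(A_2) = 27/2 - 25/2 = 1.
  m(A_3) = 31/2 - 14 = 3/2.
  m(A_4) = 37/2 - 33/2 = 2.
Contributions c_i * m(A_i):
  (3) * (3) = 9.
  (5/2) * (1) = 5/2.
  (4/3) * (3/2) = 2.
  (-2/3) * (2) = -4/3.
Total: 9 + 5/2 + 2 - 4/3 = 73/6.

73/6


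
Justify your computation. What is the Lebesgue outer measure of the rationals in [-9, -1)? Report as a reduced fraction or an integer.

Q cap [-9, -1) is countable; list its elements as q_1, q_2, ... . Fix eps > 0 and cover the k-th point by an interval of length eps * 2^(-k). The cover has total length eps * sum_{k>=1} 2^(-k) = eps, so by definition of outer measure m*(Q cap [-9, -1)) <= eps. Since eps was arbitrary and m* >= 0, the outer measure is 0.

0


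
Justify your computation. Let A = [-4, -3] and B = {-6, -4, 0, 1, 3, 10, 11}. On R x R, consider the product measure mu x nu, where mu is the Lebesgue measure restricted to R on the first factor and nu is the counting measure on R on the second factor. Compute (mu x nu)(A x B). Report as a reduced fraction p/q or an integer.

For a measurable rectangle A x B, the product measure satisfies
  (mu x nu)(A x B) = mu(A) * nu(B).
  mu(A) = 1.
  nu(B) = 7.
  (mu x nu)(A x B) = 1 * 7 = 7.

7


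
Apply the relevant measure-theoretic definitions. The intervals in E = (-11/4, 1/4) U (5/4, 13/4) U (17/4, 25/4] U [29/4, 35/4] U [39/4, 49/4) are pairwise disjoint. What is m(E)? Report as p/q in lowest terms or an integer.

For pairwise disjoint intervals, m(union_i I_i) = sum_i m(I_i),
and m is invariant under swapping open/closed endpoints (single points have measure 0).
So m(E) = sum_i (b_i - a_i).
  I_1 has length 1/4 - (-11/4) = 3.
  I_2 has length 13/4 - 5/4 = 2.
  I_3 has length 25/4 - 17/4 = 2.
  I_4 has length 35/4 - 29/4 = 3/2.
  I_5 has length 49/4 - 39/4 = 5/2.
Summing:
  m(E) = 3 + 2 + 2 + 3/2 + 5/2 = 11.

11


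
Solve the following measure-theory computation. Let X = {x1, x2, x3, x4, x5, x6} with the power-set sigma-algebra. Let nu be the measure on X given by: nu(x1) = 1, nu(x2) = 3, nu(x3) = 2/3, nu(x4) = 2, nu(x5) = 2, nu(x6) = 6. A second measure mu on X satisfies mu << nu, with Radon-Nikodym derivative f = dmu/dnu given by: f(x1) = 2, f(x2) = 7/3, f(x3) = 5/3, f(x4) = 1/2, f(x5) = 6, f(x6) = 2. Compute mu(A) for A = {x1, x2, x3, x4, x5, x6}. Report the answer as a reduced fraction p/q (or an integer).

By the defining property of the Radon-Nikodym derivative, for every measurable set A,
  mu(A) = integral_A f dnu.
Since nu is a discrete measure concentrated on the atoms of X, the integral over A reduces to the sum
  mu(A) = sum_{x in A} f(x) * nu({x}).
Computing each term:
  x1: f(x1) * nu(x1) = 2 * 1 = 2.
  x2: f(x2) * nu(x2) = 7/3 * 3 = 7.
  x3: f(x3) * nu(x3) = 5/3 * 2/3 = 10/9.
  x4: f(x4) * nu(x4) = 1/2 * 2 = 1.
  x5: f(x5) * nu(x5) = 6 * 2 = 12.
  x6: f(x6) * nu(x6) = 2 * 6 = 12.
Summing: mu(A) = 2 + 7 + 10/9 + 1 + 12 + 12 = 316/9.

316/9


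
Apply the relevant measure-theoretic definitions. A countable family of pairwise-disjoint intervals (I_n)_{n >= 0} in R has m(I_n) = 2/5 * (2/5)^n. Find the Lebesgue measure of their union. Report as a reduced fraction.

By countable additivity of the Lebesgue measure on pairwise disjoint measurable sets,
  m(union_{n >= 0} I_n) = sum_{n >= 0} m(I_n) = sum_{n >= 0} a * r^n,
  with a = 2/5 and r = 2/5.
Since 0 < r = 2/5 < 1, the geometric series converges:
  sum_{n >= 0} a * r^n = a / (1 - r).
  = 2/5 / (1 - 2/5)
  = 2/5 / (3/5)
  = 2/3.

2/3


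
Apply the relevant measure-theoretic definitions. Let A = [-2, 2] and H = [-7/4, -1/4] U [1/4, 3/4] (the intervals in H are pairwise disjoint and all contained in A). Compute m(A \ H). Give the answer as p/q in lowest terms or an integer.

The ambient interval has length m(A) = 2 - (-2) = 4.
Since the holes are disjoint and sit inside A, by finite additivity
  m(H) = sum_i (b_i - a_i), and m(A \ H) = m(A) - m(H).
Computing the hole measures:
  m(H_1) = -1/4 - (-7/4) = 3/2.
  m(H_2) = 3/4 - 1/4 = 1/2.
Summed: m(H) = 3/2 + 1/2 = 2.
So m(A \ H) = 4 - 2 = 2.

2


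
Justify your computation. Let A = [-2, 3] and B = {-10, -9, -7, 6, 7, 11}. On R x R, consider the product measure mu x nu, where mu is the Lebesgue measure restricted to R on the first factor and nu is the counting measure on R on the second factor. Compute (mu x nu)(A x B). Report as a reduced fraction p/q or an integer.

For a measurable rectangle A x B, the product measure satisfies
  (mu x nu)(A x B) = mu(A) * nu(B).
  mu(A) = 5.
  nu(B) = 6.
  (mu x nu)(A x B) = 5 * 6 = 30.

30


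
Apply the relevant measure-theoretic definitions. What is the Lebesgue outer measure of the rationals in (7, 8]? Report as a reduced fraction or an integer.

Q cap (7, 8] is countable; list its elements as q_1, q_2, ... . Fix eps > 0 and cover the k-th point by an interval of length eps * 2^(-k). The cover has total length eps * sum_{k>=1} 2^(-k) = eps, so by definition of outer measure m*(Q cap (7, 8]) <= eps. Since eps was arbitrary and m* >= 0, the outer measure is 0.

0


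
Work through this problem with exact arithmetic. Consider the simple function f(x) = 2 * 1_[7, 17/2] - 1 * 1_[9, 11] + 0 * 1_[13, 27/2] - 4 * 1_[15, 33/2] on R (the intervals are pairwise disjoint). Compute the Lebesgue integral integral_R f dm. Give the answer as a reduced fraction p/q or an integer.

For a simple function f = sum_i c_i * 1_{A_i} with disjoint A_i,
  integral f dm = sum_i c_i * m(A_i).
Lengths of the A_i:
  m(A_1) = 17/2 - 7 = 3/2.
  m(A_2) = 11 - 9 = 2.
  m(A_3) = 27/2 - 13 = 1/2.
  m(A_4) = 33/2 - 15 = 3/2.
Contributions c_i * m(A_i):
  (2) * (3/2) = 3.
  (-1) * (2) = -2.
  (0) * (1/2) = 0.
  (-4) * (3/2) = -6.
Total: 3 - 2 + 0 - 6 = -5.

-5


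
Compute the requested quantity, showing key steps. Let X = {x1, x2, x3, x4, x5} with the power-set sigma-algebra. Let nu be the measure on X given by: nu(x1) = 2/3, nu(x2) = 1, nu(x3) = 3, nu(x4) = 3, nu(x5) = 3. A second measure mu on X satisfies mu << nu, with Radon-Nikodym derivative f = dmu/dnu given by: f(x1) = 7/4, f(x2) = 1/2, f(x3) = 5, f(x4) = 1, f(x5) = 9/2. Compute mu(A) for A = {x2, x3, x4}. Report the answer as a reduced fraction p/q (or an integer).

By the defining property of the Radon-Nikodym derivative, for every measurable set A,
  mu(A) = integral_A f dnu.
Since nu is a discrete measure concentrated on the atoms of X, the integral over A reduces to the sum
  mu(A) = sum_{x in A} f(x) * nu({x}).
Computing each term:
  x2: f(x2) * nu(x2) = 1/2 * 1 = 1/2.
  x3: f(x3) * nu(x3) = 5 * 3 = 15.
  x4: f(x4) * nu(x4) = 1 * 3 = 3.
Summing: mu(A) = 1/2 + 15 + 3 = 37/2.

37/2


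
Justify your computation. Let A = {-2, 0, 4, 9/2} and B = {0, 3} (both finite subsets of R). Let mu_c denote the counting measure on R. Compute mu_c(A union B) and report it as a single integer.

Counting measure on a finite set equals cardinality. By inclusion-exclusion, |A union B| = |A| + |B| - |A cap B|.
|A| = 4, |B| = 2, |A cap B| = 1.
So mu_c(A union B) = 4 + 2 - 1 = 5.

5


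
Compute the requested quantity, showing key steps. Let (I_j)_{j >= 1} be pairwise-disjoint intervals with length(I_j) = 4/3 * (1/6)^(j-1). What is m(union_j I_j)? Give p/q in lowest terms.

By countable additivity of the Lebesgue measure on pairwise disjoint measurable sets,
  m(union_{j >= 1} I_j) = sum_{j >= 1} m(I_j) = sum_{j >= 1} a * r^(j-1),
  with a = 4/3 and r = 1/6.
Since 0 < r = 1/6 < 1, the geometric series converges:
  sum_{j >= 1} a * r^(j-1) = a / (1 - r).
  = 4/3 / (1 - 1/6)
  = 4/3 / (5/6)
  = 8/5.

8/5


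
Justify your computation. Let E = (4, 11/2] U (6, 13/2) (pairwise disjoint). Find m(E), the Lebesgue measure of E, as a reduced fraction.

For pairwise disjoint intervals, m(union_i I_i) = sum_i m(I_i),
and m is invariant under swapping open/closed endpoints (single points have measure 0).
So m(E) = sum_i (b_i - a_i).
  I_1 has length 11/2 - 4 = 3/2.
  I_2 has length 13/2 - 6 = 1/2.
Summing:
  m(E) = 3/2 + 1/2 = 2.

2


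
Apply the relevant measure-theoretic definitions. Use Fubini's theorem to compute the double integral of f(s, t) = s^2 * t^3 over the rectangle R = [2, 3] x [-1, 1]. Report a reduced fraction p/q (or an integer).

f(s, t) is a tensor product of a function of s and a function of t, and both factors are bounded continuous (hence Lebesgue integrable) on the rectangle, so Fubini's theorem applies:
  integral_R f d(m x m) = (integral_a1^b1 s^2 ds) * (integral_a2^b2 t^3 dt).
Inner integral in s: integral_{2}^{3} s^2 ds = (3^3 - 2^3)/3
  = 19/3.
Inner integral in t: integral_{-1}^{1} t^3 dt = (1^4 - (-1)^4)/4
  = 0.
Product: (19/3) * (0) = 0.

0


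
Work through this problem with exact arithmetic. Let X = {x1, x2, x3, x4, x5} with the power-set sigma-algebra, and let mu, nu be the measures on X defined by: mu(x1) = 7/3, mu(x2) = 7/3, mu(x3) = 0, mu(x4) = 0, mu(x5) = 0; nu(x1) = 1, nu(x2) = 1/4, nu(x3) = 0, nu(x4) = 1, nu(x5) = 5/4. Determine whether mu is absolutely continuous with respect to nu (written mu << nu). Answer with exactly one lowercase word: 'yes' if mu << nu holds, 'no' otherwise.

mu << nu means: every nu-null measurable set is also mu-null; equivalently, for every atom x, if nu({x}) = 0 then mu({x}) = 0.
Checking each atom:
  x1: nu = 1 > 0 -> no constraint.
  x2: nu = 1/4 > 0 -> no constraint.
  x3: nu = 0, mu = 0 -> consistent with mu << nu.
  x4: nu = 1 > 0 -> no constraint.
  x5: nu = 5/4 > 0 -> no constraint.
No atom violates the condition. Therefore mu << nu.

yes


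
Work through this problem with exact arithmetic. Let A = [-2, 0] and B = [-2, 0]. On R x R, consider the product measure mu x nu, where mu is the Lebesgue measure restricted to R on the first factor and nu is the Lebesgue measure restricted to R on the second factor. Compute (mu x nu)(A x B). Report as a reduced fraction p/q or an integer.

For a measurable rectangle A x B, the product measure satisfies
  (mu x nu)(A x B) = mu(A) * nu(B).
  mu(A) = 2.
  nu(B) = 2.
  (mu x nu)(A x B) = 2 * 2 = 4.

4


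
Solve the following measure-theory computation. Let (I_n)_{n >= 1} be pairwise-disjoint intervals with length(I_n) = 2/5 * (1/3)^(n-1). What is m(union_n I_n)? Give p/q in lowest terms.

By countable additivity of the Lebesgue measure on pairwise disjoint measurable sets,
  m(union_{n >= 1} I_n) = sum_{n >= 1} m(I_n) = sum_{n >= 1} a * r^(n-1),
  with a = 2/5 and r = 1/3.
Since 0 < r = 1/3 < 1, the geometric series converges:
  sum_{n >= 1} a * r^(n-1) = a / (1 - r).
  = 2/5 / (1 - 1/3)
  = 2/5 / (2/3)
  = 3/5.

3/5


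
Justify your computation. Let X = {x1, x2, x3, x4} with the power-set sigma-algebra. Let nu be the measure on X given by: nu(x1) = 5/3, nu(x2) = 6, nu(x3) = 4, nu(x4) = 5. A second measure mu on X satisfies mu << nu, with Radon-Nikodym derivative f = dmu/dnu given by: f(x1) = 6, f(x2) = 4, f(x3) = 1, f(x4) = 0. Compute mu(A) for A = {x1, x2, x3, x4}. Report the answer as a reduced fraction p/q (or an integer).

By the defining property of the Radon-Nikodym derivative, for every measurable set A,
  mu(A) = integral_A f dnu.
Since nu is a discrete measure concentrated on the atoms of X, the integral over A reduces to the sum
  mu(A) = sum_{x in A} f(x) * nu({x}).
Computing each term:
  x1: f(x1) * nu(x1) = 6 * 5/3 = 10.
  x2: f(x2) * nu(x2) = 4 * 6 = 24.
  x3: f(x3) * nu(x3) = 1 * 4 = 4.
  x4: f(x4) * nu(x4) = 0 * 5 = 0.
Summing: mu(A) = 10 + 24 + 4 + 0 = 38.

38


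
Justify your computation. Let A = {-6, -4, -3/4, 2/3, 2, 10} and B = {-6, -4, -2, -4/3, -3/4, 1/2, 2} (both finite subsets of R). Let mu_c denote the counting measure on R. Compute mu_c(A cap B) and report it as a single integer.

Counting measure on a finite set equals cardinality. mu_c(A cap B) = |A cap B| (elements appearing in both).
Enumerating the elements of A that also lie in B gives 4 element(s).
So mu_c(A cap B) = 4.

4


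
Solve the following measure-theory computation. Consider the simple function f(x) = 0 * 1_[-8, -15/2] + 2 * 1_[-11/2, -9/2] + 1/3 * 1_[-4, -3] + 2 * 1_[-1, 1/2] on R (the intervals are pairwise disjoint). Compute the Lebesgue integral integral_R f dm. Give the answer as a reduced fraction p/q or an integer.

For a simple function f = sum_i c_i * 1_{A_i} with disjoint A_i,
  integral f dm = sum_i c_i * m(A_i).
Lengths of the A_i:
  m(A_1) = -15/2 - (-8) = 1/2.
  m(A_2) = -9/2 - (-11/2) = 1.
  m(A_3) = -3 - (-4) = 1.
  m(A_4) = 1/2 - (-1) = 3/2.
Contributions c_i * m(A_i):
  (0) * (1/2) = 0.
  (2) * (1) = 2.
  (1/3) * (1) = 1/3.
  (2) * (3/2) = 3.
Total: 0 + 2 + 1/3 + 3 = 16/3.

16/3


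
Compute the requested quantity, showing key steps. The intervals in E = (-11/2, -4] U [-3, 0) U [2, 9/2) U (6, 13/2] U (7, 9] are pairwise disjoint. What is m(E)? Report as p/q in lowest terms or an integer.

For pairwise disjoint intervals, m(union_i I_i) = sum_i m(I_i),
and m is invariant under swapping open/closed endpoints (single points have measure 0).
So m(E) = sum_i (b_i - a_i).
  I_1 has length -4 - (-11/2) = 3/2.
  I_2 has length 0 - (-3) = 3.
  I_3 has length 9/2 - 2 = 5/2.
  I_4 has length 13/2 - 6 = 1/2.
  I_5 has length 9 - 7 = 2.
Summing:
  m(E) = 3/2 + 3 + 5/2 + 1/2 + 2 = 19/2.

19/2


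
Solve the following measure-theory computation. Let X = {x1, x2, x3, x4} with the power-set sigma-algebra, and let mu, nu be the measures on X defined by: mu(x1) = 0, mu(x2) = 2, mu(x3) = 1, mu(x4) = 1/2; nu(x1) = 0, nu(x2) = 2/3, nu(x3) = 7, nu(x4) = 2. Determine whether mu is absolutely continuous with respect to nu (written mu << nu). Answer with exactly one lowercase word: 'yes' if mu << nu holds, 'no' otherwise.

mu << nu means: every nu-null measurable set is also mu-null; equivalently, for every atom x, if nu({x}) = 0 then mu({x}) = 0.
Checking each atom:
  x1: nu = 0, mu = 0 -> consistent with mu << nu.
  x2: nu = 2/3 > 0 -> no constraint.
  x3: nu = 7 > 0 -> no constraint.
  x4: nu = 2 > 0 -> no constraint.
No atom violates the condition. Therefore mu << nu.

yes


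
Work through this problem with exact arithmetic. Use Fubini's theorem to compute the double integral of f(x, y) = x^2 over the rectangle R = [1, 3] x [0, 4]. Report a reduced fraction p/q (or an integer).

f(x, y) is a tensor product of a function of x and a function of y, and both factors are bounded continuous (hence Lebesgue integrable) on the rectangle, so Fubini's theorem applies:
  integral_R f d(m x m) = (integral_a1^b1 x^2 dx) * (integral_a2^b2 1 dy).
Inner integral in x: integral_{1}^{3} x^2 dx = (3^3 - 1^3)/3
  = 26/3.
Inner integral in y: integral_{0}^{4} 1 dy = (4^1 - 0^1)/1
  = 4.
Product: (26/3) * (4) = 104/3.

104/3


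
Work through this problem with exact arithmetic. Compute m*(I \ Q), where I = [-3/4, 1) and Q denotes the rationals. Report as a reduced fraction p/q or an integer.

The interval I = [-3/4, 1) has m(I) = 1 - (-3/4) = 7/4 (endpoints are measure-zero, so open/closed/half-open agree). Write I = (I cap Q) u (I \ Q). The rationals in I are countable, so m*(I cap Q) = 0 (cover each rational by intervals whose total length is arbitrarily small). By countable subadditivity m*(I) <= m*(I cap Q) + m*(I \ Q), hence m*(I \ Q) >= m(I) = 7/4. The reverse inequality m*(I \ Q) <= m*(I) = 7/4 is trivial since (I \ Q) is a subset of I. Therefore m*(I \ Q) = 7/4.

7/4


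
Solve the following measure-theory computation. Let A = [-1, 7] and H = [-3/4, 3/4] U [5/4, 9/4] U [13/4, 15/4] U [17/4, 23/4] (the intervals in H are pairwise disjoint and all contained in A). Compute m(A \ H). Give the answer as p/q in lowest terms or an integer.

The ambient interval has length m(A) = 7 - (-1) = 8.
Since the holes are disjoint and sit inside A, by finite additivity
  m(H) = sum_i (b_i - a_i), and m(A \ H) = m(A) - m(H).
Computing the hole measures:
  m(H_1) = 3/4 - (-3/4) = 3/2.
  m(H_2) = 9/4 - 5/4 = 1.
  m(H_3) = 15/4 - 13/4 = 1/2.
  m(H_4) = 23/4 - 17/4 = 3/2.
Summed: m(H) = 3/2 + 1 + 1/2 + 3/2 = 9/2.
So m(A \ H) = 8 - 9/2 = 7/2.

7/2


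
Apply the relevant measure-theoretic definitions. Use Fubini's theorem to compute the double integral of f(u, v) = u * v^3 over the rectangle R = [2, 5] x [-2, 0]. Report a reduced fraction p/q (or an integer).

f(u, v) is a tensor product of a function of u and a function of v, and both factors are bounded continuous (hence Lebesgue integrable) on the rectangle, so Fubini's theorem applies:
  integral_R f d(m x m) = (integral_a1^b1 u du) * (integral_a2^b2 v^3 dv).
Inner integral in u: integral_{2}^{5} u du = (5^2 - 2^2)/2
  = 21/2.
Inner integral in v: integral_{-2}^{0} v^3 dv = (0^4 - (-2)^4)/4
  = -4.
Product: (21/2) * (-4) = -42.

-42


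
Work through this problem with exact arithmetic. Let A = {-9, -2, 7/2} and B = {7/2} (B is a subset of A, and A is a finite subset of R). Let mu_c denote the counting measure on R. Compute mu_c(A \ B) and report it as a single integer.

Counting measure assigns mu_c(E) = |E| (number of elements) when E is finite. For B subset A, A \ B is the set of elements of A not in B, so |A \ B| = |A| - |B|.
|A| = 3, |B| = 1, so mu_c(A \ B) = 3 - 1 = 2.

2


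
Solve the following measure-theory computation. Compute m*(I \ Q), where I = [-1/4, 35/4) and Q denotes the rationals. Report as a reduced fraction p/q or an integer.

The interval I = [-1/4, 35/4) has m(I) = 35/4 - (-1/4) = 9 (endpoints are measure-zero, so open/closed/half-open agree). Write I = (I cap Q) u (I \ Q). The rationals in I are countable, so m*(I cap Q) = 0 (cover each rational by intervals whose total length is arbitrarily small). By countable subadditivity m*(I) <= m*(I cap Q) + m*(I \ Q), hence m*(I \ Q) >= m(I) = 9. The reverse inequality m*(I \ Q) <= m*(I) = 9 is trivial since (I \ Q) is a subset of I. Therefore m*(I \ Q) = 9.

9


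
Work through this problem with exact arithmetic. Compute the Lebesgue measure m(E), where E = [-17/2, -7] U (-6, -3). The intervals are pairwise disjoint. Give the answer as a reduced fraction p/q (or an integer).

For pairwise disjoint intervals, m(union_i I_i) = sum_i m(I_i),
and m is invariant under swapping open/closed endpoints (single points have measure 0).
So m(E) = sum_i (b_i - a_i).
  I_1 has length -7 - (-17/2) = 3/2.
  I_2 has length -3 - (-6) = 3.
Summing:
  m(E) = 3/2 + 3 = 9/2.

9/2


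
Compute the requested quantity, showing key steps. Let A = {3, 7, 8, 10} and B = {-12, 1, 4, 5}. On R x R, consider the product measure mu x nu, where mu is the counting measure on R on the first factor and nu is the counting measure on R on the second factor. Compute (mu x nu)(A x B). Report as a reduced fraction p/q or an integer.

For a measurable rectangle A x B, the product measure satisfies
  (mu x nu)(A x B) = mu(A) * nu(B).
  mu(A) = 4.
  nu(B) = 4.
  (mu x nu)(A x B) = 4 * 4 = 16.

16


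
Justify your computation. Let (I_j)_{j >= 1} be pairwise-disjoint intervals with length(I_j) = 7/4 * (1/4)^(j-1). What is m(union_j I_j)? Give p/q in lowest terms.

By countable additivity of the Lebesgue measure on pairwise disjoint measurable sets,
  m(union_{j >= 1} I_j) = sum_{j >= 1} m(I_j) = sum_{j >= 1} a * r^(j-1),
  with a = 7/4 and r = 1/4.
Since 0 < r = 1/4 < 1, the geometric series converges:
  sum_{j >= 1} a * r^(j-1) = a / (1 - r).
  = 7/4 / (1 - 1/4)
  = 7/4 / (3/4)
  = 7/3.

7/3


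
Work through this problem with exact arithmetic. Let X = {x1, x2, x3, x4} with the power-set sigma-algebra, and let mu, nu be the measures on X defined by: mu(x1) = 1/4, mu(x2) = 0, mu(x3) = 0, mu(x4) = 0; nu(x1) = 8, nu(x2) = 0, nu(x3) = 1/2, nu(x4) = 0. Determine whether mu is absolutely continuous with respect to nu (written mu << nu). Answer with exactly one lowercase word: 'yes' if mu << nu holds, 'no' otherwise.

mu << nu means: every nu-null measurable set is also mu-null; equivalently, for every atom x, if nu({x}) = 0 then mu({x}) = 0.
Checking each atom:
  x1: nu = 8 > 0 -> no constraint.
  x2: nu = 0, mu = 0 -> consistent with mu << nu.
  x3: nu = 1/2 > 0 -> no constraint.
  x4: nu = 0, mu = 0 -> consistent with mu << nu.
No atom violates the condition. Therefore mu << nu.

yes


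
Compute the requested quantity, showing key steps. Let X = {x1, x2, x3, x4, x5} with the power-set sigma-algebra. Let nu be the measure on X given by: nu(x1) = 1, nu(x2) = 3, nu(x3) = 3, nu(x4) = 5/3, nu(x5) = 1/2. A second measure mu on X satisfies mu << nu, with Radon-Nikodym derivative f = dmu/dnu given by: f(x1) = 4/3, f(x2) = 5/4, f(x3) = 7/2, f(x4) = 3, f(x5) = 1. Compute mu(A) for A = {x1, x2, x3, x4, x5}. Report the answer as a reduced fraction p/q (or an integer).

By the defining property of the Radon-Nikodym derivative, for every measurable set A,
  mu(A) = integral_A f dnu.
Since nu is a discrete measure concentrated on the atoms of X, the integral over A reduces to the sum
  mu(A) = sum_{x in A} f(x) * nu({x}).
Computing each term:
  x1: f(x1) * nu(x1) = 4/3 * 1 = 4/3.
  x2: f(x2) * nu(x2) = 5/4 * 3 = 15/4.
  x3: f(x3) * nu(x3) = 7/2 * 3 = 21/2.
  x4: f(x4) * nu(x4) = 3 * 5/3 = 5.
  x5: f(x5) * nu(x5) = 1 * 1/2 = 1/2.
Summing: mu(A) = 4/3 + 15/4 + 21/2 + 5 + 1/2 = 253/12.

253/12


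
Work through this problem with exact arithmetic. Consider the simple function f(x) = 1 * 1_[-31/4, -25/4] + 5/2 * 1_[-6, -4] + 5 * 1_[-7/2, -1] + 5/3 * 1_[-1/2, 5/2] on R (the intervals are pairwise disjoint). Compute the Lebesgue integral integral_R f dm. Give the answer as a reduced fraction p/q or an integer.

For a simple function f = sum_i c_i * 1_{A_i} with disjoint A_i,
  integral f dm = sum_i c_i * m(A_i).
Lengths of the A_i:
  m(A_1) = -25/4 - (-31/4) = 3/2.
  m(A_2) = -4 - (-6) = 2.
  m(A_3) = -1 - (-7/2) = 5/2.
  m(A_4) = 5/2 - (-1/2) = 3.
Contributions c_i * m(A_i):
  (1) * (3/2) = 3/2.
  (5/2) * (2) = 5.
  (5) * (5/2) = 25/2.
  (5/3) * (3) = 5.
Total: 3/2 + 5 + 25/2 + 5 = 24.

24


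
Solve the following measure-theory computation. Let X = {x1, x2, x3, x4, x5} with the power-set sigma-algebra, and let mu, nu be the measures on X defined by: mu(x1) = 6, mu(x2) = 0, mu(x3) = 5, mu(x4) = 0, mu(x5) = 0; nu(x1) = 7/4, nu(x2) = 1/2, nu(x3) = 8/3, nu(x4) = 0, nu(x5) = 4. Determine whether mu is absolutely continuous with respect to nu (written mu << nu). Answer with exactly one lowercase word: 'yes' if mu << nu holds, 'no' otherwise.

mu << nu means: every nu-null measurable set is also mu-null; equivalently, for every atom x, if nu({x}) = 0 then mu({x}) = 0.
Checking each atom:
  x1: nu = 7/4 > 0 -> no constraint.
  x2: nu = 1/2 > 0 -> no constraint.
  x3: nu = 8/3 > 0 -> no constraint.
  x4: nu = 0, mu = 0 -> consistent with mu << nu.
  x5: nu = 4 > 0 -> no constraint.
No atom violates the condition. Therefore mu << nu.

yes


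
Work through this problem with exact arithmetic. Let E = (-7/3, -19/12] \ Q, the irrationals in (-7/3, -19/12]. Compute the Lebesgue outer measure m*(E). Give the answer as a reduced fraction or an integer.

The interval I = (-7/3, -19/12] has m(I) = -19/12 - (-7/3) = 3/4 (endpoints are measure-zero, so open/closed/half-open agree). Write I = (I cap Q) u (I \ Q). The rationals in I are countable, so m*(I cap Q) = 0 (cover each rational by intervals whose total length is arbitrarily small). By countable subadditivity m*(I) <= m*(I cap Q) + m*(I \ Q), hence m*(I \ Q) >= m(I) = 3/4. The reverse inequality m*(I \ Q) <= m*(I) = 3/4 is trivial since (I \ Q) is a subset of I. Therefore m*(I \ Q) = 3/4.

3/4


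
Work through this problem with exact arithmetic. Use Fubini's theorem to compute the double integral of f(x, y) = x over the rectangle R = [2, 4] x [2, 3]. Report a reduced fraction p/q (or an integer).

f(x, y) is a tensor product of a function of x and a function of y, and both factors are bounded continuous (hence Lebesgue integrable) on the rectangle, so Fubini's theorem applies:
  integral_R f d(m x m) = (integral_a1^b1 x dx) * (integral_a2^b2 1 dy).
Inner integral in x: integral_{2}^{4} x dx = (4^2 - 2^2)/2
  = 6.
Inner integral in y: integral_{2}^{3} 1 dy = (3^1 - 2^1)/1
  = 1.
Product: (6) * (1) = 6.

6
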